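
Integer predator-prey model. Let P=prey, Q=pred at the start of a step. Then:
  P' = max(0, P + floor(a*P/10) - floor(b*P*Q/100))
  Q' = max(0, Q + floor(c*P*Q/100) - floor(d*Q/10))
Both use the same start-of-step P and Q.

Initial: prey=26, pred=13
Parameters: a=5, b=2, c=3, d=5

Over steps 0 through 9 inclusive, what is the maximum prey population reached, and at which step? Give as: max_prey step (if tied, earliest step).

Step 1: prey: 26+13-6=33; pred: 13+10-6=17
Step 2: prey: 33+16-11=38; pred: 17+16-8=25
Step 3: prey: 38+19-19=38; pred: 25+28-12=41
Step 4: prey: 38+19-31=26; pred: 41+46-20=67
Step 5: prey: 26+13-34=5; pred: 67+52-33=86
Step 6: prey: 5+2-8=0; pred: 86+12-43=55
Step 7: prey: 0+0-0=0; pred: 55+0-27=28
Step 8: prey: 0+0-0=0; pred: 28+0-14=14
Step 9: prey: 0+0-0=0; pred: 14+0-7=7
Max prey = 38 at step 2

Answer: 38 2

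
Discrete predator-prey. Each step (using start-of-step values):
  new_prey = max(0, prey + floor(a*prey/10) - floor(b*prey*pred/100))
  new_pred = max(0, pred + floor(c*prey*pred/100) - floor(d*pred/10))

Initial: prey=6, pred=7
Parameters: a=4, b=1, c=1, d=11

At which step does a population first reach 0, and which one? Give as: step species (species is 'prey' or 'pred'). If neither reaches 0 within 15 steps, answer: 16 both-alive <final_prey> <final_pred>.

Step 1: prey: 6+2-0=8; pred: 7+0-7=0
First extinction: pred at step 1

Answer: 1 pred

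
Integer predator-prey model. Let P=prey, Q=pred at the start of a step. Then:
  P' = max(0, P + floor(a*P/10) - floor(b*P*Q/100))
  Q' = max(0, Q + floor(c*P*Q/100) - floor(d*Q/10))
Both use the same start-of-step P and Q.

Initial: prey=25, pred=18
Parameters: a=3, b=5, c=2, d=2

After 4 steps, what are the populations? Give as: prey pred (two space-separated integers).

Answer: 0 16

Derivation:
Step 1: prey: 25+7-22=10; pred: 18+9-3=24
Step 2: prey: 10+3-12=1; pred: 24+4-4=24
Step 3: prey: 1+0-1=0; pred: 24+0-4=20
Step 4: prey: 0+0-0=0; pred: 20+0-4=16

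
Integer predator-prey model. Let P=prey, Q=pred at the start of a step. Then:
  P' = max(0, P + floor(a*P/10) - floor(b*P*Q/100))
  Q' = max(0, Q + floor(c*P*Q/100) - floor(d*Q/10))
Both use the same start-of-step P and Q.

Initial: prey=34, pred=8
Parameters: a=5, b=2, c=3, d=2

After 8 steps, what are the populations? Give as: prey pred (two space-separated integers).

Step 1: prey: 34+17-5=46; pred: 8+8-1=15
Step 2: prey: 46+23-13=56; pred: 15+20-3=32
Step 3: prey: 56+28-35=49; pred: 32+53-6=79
Step 4: prey: 49+24-77=0; pred: 79+116-15=180
Step 5: prey: 0+0-0=0; pred: 180+0-36=144
Step 6: prey: 0+0-0=0; pred: 144+0-28=116
Step 7: prey: 0+0-0=0; pred: 116+0-23=93
Step 8: prey: 0+0-0=0; pred: 93+0-18=75

Answer: 0 75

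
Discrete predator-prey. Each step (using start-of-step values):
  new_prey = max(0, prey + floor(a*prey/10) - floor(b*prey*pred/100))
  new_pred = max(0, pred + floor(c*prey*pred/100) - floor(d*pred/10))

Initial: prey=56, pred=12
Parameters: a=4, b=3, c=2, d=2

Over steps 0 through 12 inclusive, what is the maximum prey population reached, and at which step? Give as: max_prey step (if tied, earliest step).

Answer: 58 1

Derivation:
Step 1: prey: 56+22-20=58; pred: 12+13-2=23
Step 2: prey: 58+23-40=41; pred: 23+26-4=45
Step 3: prey: 41+16-55=2; pred: 45+36-9=72
Step 4: prey: 2+0-4=0; pred: 72+2-14=60
Step 5: prey: 0+0-0=0; pred: 60+0-12=48
Step 6: prey: 0+0-0=0; pred: 48+0-9=39
Step 7: prey: 0+0-0=0; pred: 39+0-7=32
Step 8: prey: 0+0-0=0; pred: 32+0-6=26
Step 9: prey: 0+0-0=0; pred: 26+0-5=21
Step 10: prey: 0+0-0=0; pred: 21+0-4=17
Step 11: prey: 0+0-0=0; pred: 17+0-3=14
Step 12: prey: 0+0-0=0; pred: 14+0-2=12
Max prey = 58 at step 1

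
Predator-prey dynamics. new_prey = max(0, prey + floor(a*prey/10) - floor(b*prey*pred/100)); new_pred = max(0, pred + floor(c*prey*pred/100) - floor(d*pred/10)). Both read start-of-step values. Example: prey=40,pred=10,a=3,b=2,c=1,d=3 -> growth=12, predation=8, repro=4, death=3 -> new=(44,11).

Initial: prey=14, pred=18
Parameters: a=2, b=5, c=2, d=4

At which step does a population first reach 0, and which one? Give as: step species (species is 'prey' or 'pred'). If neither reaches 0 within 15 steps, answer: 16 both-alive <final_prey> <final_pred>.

Answer: 16 both-alive 1 2

Derivation:
Step 1: prey: 14+2-12=4; pred: 18+5-7=16
Step 2: prey: 4+0-3=1; pred: 16+1-6=11
Step 3: prey: 1+0-0=1; pred: 11+0-4=7
Step 4: prey: 1+0-0=1; pred: 7+0-2=5
Step 5: prey: 1+0-0=1; pred: 5+0-2=3
Step 6: prey: 1+0-0=1; pred: 3+0-1=2
Step 7: prey: 1+0-0=1; pred: 2+0-0=2
Steps 8-15: state stable at prey=1, pred=2 (no change)
No extinction within 15 steps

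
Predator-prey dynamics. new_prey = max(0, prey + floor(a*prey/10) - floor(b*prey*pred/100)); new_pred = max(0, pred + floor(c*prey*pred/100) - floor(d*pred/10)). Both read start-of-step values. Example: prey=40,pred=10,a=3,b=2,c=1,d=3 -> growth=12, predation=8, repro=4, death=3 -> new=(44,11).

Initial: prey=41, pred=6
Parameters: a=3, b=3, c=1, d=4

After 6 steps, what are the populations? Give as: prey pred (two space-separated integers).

Step 1: prey: 41+12-7=46; pred: 6+2-2=6
Step 2: prey: 46+13-8=51; pred: 6+2-2=6
Step 3: prey: 51+15-9=57; pred: 6+3-2=7
Step 4: prey: 57+17-11=63; pred: 7+3-2=8
Step 5: prey: 63+18-15=66; pred: 8+5-3=10
Step 6: prey: 66+19-19=66; pred: 10+6-4=12

Answer: 66 12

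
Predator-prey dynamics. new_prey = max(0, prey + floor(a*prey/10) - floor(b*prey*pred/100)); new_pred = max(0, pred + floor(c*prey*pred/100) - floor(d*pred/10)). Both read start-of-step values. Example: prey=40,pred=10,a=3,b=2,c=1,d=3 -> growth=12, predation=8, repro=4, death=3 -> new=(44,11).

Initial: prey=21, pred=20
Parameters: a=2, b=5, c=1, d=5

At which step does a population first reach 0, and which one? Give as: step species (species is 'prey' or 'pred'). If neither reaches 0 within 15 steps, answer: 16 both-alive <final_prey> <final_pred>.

Step 1: prey: 21+4-21=4; pred: 20+4-10=14
Step 2: prey: 4+0-2=2; pred: 14+0-7=7
Step 3: prey: 2+0-0=2; pred: 7+0-3=4
Step 4: prey: 2+0-0=2; pred: 4+0-2=2
Step 5: prey: 2+0-0=2; pred: 2+0-1=1
Step 6: prey: 2+0-0=2; pred: 1+0-0=1
Steps 7-15: state stable at prey=2, pred=1 (no change)
No extinction within 15 steps

Answer: 16 both-alive 2 1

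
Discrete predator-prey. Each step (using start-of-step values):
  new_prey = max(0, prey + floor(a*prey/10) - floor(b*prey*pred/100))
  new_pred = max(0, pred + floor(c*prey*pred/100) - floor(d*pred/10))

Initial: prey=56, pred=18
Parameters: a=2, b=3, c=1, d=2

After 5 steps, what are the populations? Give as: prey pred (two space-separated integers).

Answer: 1 20

Derivation:
Step 1: prey: 56+11-30=37; pred: 18+10-3=25
Step 2: prey: 37+7-27=17; pred: 25+9-5=29
Step 3: prey: 17+3-14=6; pred: 29+4-5=28
Step 4: prey: 6+1-5=2; pred: 28+1-5=24
Step 5: prey: 2+0-1=1; pred: 24+0-4=20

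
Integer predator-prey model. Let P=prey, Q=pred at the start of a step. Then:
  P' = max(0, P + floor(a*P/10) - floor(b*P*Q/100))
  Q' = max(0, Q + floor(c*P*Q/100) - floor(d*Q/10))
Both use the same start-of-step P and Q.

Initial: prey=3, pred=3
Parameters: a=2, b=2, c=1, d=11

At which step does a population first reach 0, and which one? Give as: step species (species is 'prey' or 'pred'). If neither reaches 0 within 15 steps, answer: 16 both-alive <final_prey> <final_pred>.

Step 1: prey: 3+0-0=3; pred: 3+0-3=0
First extinction: pred at step 1

Answer: 1 pred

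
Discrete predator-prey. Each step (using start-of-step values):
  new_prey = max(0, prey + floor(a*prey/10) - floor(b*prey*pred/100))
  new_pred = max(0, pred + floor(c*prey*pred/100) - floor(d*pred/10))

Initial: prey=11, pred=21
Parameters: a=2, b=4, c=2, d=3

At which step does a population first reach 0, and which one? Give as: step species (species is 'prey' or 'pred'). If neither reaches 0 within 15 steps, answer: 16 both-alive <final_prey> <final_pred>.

Step 1: prey: 11+2-9=4; pred: 21+4-6=19
Step 2: prey: 4+0-3=1; pred: 19+1-5=15
Step 3: prey: 1+0-0=1; pred: 15+0-4=11
Step 4: prey: 1+0-0=1; pred: 11+0-3=8
Step 5: prey: 1+0-0=1; pred: 8+0-2=6
Step 6: prey: 1+0-0=1; pred: 6+0-1=5
Step 7: prey: 1+0-0=1; pred: 5+0-1=4
Step 8: prey: 1+0-0=1; pred: 4+0-1=3
Step 9: prey: 1+0-0=1; pred: 3+0-0=3
Steps 10-15: state stable at prey=1, pred=3 (no change)
No extinction within 15 steps

Answer: 16 both-alive 1 3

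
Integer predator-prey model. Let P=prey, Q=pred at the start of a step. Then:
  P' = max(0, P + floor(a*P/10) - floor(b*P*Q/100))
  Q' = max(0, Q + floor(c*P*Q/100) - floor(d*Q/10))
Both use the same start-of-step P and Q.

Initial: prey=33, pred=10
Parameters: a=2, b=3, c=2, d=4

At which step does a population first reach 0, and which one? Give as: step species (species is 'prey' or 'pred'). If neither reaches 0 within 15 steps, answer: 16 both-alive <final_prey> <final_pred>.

Answer: 16 both-alive 14 2

Derivation:
Step 1: prey: 33+6-9=30; pred: 10+6-4=12
Step 2: prey: 30+6-10=26; pred: 12+7-4=15
Step 3: prey: 26+5-11=20; pred: 15+7-6=16
Step 4: prey: 20+4-9=15; pred: 16+6-6=16
Step 5: prey: 15+3-7=11; pred: 16+4-6=14
Step 6: prey: 11+2-4=9; pred: 14+3-5=12
Step 7: prey: 9+1-3=7; pred: 12+2-4=10
Step 8: prey: 7+1-2=6; pred: 10+1-4=7
Step 9: prey: 6+1-1=6; pred: 7+0-2=5
Step 10: prey: 6+1-0=7; pred: 5+0-2=3
Step 11: prey: 7+1-0=8; pred: 3+0-1=2
Step 12: prey: 8+1-0=9; pred: 2+0-0=2
Step 13: prey: 9+1-0=10; pred: 2+0-0=2
Step 14: prey: 10+2-0=12; pred: 2+0-0=2
Step 15: prey: 12+2-0=14; pred: 2+0-0=2
No extinction within 15 steps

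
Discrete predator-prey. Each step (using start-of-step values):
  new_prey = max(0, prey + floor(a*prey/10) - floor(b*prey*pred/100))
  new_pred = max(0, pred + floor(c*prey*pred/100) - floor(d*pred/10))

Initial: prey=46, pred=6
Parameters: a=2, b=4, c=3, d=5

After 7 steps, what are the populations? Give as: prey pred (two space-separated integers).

Answer: 0 4

Derivation:
Step 1: prey: 46+9-11=44; pred: 6+8-3=11
Step 2: prey: 44+8-19=33; pred: 11+14-5=20
Step 3: prey: 33+6-26=13; pred: 20+19-10=29
Step 4: prey: 13+2-15=0; pred: 29+11-14=26
Step 5: prey: 0+0-0=0; pred: 26+0-13=13
Step 6: prey: 0+0-0=0; pred: 13+0-6=7
Step 7: prey: 0+0-0=0; pred: 7+0-3=4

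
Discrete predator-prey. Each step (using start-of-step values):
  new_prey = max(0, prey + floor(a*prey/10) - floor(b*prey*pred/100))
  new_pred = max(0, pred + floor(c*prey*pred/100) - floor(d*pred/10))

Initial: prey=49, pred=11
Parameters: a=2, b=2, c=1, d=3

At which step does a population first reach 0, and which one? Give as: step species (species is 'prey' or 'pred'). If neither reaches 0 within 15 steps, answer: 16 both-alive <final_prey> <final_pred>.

Answer: 16 both-alive 15 3

Derivation:
Step 1: prey: 49+9-10=48; pred: 11+5-3=13
Step 2: prey: 48+9-12=45; pred: 13+6-3=16
Step 3: prey: 45+9-14=40; pred: 16+7-4=19
Step 4: prey: 40+8-15=33; pred: 19+7-5=21
Step 5: prey: 33+6-13=26; pred: 21+6-6=21
Step 6: prey: 26+5-10=21; pred: 21+5-6=20
Step 7: prey: 21+4-8=17; pred: 20+4-6=18
Step 8: prey: 17+3-6=14; pred: 18+3-5=16
Step 9: prey: 14+2-4=12; pred: 16+2-4=14
Step 10: prey: 12+2-3=11; pred: 14+1-4=11
Step 11: prey: 11+2-2=11; pred: 11+1-3=9
Step 12: prey: 11+2-1=12; pred: 9+0-2=7
Step 13: prey: 12+2-1=13; pred: 7+0-2=5
Step 14: prey: 13+2-1=14; pred: 5+0-1=4
Step 15: prey: 14+2-1=15; pred: 4+0-1=3
No extinction within 15 steps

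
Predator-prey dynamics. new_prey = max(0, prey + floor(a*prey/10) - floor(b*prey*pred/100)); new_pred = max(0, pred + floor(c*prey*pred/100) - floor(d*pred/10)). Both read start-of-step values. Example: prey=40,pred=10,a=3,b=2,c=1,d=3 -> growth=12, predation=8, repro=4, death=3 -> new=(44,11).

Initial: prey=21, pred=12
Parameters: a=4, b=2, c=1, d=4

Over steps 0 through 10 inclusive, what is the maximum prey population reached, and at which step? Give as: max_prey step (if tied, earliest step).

Answer: 104 9

Derivation:
Step 1: prey: 21+8-5=24; pred: 12+2-4=10
Step 2: prey: 24+9-4=29; pred: 10+2-4=8
Step 3: prey: 29+11-4=36; pred: 8+2-3=7
Step 4: prey: 36+14-5=45; pred: 7+2-2=7
Step 5: prey: 45+18-6=57; pred: 7+3-2=8
Step 6: prey: 57+22-9=70; pred: 8+4-3=9
Step 7: prey: 70+28-12=86; pred: 9+6-3=12
Step 8: prey: 86+34-20=100; pred: 12+10-4=18
Step 9: prey: 100+40-36=104; pred: 18+18-7=29
Step 10: prey: 104+41-60=85; pred: 29+30-11=48
Max prey = 104 at step 9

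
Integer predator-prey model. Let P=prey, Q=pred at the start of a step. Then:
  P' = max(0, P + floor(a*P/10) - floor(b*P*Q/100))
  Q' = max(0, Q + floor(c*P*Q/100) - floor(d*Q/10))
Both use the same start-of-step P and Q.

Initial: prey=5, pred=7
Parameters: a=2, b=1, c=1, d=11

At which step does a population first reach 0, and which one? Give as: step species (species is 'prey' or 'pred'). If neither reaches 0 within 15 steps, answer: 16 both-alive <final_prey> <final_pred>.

Step 1: prey: 5+1-0=6; pred: 7+0-7=0
First extinction: pred at step 1

Answer: 1 pred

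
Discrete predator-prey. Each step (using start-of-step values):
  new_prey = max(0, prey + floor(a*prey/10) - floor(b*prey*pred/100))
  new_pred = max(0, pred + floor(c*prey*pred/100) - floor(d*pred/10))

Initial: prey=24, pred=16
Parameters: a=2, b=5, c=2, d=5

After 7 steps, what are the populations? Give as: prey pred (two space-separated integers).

Step 1: prey: 24+4-19=9; pred: 16+7-8=15
Step 2: prey: 9+1-6=4; pred: 15+2-7=10
Step 3: prey: 4+0-2=2; pred: 10+0-5=5
Step 4: prey: 2+0-0=2; pred: 5+0-2=3
Step 5: prey: 2+0-0=2; pred: 3+0-1=2
Step 6: prey: 2+0-0=2; pred: 2+0-1=1
Step 7: prey: 2+0-0=2; pred: 1+0-0=1

Answer: 2 1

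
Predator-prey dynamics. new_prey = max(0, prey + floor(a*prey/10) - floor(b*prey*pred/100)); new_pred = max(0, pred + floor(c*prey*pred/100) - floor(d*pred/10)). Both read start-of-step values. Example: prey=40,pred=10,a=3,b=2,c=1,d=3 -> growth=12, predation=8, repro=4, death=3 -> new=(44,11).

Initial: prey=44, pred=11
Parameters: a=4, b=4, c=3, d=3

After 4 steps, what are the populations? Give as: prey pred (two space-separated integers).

Step 1: prey: 44+17-19=42; pred: 11+14-3=22
Step 2: prey: 42+16-36=22; pred: 22+27-6=43
Step 3: prey: 22+8-37=0; pred: 43+28-12=59
Step 4: prey: 0+0-0=0; pred: 59+0-17=42

Answer: 0 42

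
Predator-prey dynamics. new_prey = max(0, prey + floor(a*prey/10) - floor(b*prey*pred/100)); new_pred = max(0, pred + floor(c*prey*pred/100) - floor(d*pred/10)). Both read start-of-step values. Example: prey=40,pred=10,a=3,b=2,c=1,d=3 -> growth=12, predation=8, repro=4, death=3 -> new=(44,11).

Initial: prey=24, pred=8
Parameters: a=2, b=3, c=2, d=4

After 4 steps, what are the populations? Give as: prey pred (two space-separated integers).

Step 1: prey: 24+4-5=23; pred: 8+3-3=8
Step 2: prey: 23+4-5=22; pred: 8+3-3=8
Step 3: prey: 22+4-5=21; pred: 8+3-3=8
Step 4: prey: 21+4-5=20; pred: 8+3-3=8

Answer: 20 8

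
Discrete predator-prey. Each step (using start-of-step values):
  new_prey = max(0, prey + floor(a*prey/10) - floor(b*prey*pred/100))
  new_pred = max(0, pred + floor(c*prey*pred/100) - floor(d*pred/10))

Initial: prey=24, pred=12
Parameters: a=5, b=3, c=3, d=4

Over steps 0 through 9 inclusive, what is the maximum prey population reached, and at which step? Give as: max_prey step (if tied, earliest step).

Answer: 29 2

Derivation:
Step 1: prey: 24+12-8=28; pred: 12+8-4=16
Step 2: prey: 28+14-13=29; pred: 16+13-6=23
Step 3: prey: 29+14-20=23; pred: 23+20-9=34
Step 4: prey: 23+11-23=11; pred: 34+23-13=44
Step 5: prey: 11+5-14=2; pred: 44+14-17=41
Step 6: prey: 2+1-2=1; pred: 41+2-16=27
Step 7: prey: 1+0-0=1; pred: 27+0-10=17
Step 8: prey: 1+0-0=1; pred: 17+0-6=11
Step 9: prey: 1+0-0=1; pred: 11+0-4=7
Max prey = 29 at step 2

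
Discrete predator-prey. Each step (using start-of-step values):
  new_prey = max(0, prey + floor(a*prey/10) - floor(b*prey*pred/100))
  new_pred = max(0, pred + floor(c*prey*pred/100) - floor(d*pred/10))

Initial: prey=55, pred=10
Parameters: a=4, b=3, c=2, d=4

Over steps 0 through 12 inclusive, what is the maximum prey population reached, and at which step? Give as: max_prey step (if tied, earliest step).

Answer: 61 1

Derivation:
Step 1: prey: 55+22-16=61; pred: 10+11-4=17
Step 2: prey: 61+24-31=54; pred: 17+20-6=31
Step 3: prey: 54+21-50=25; pred: 31+33-12=52
Step 4: prey: 25+10-39=0; pred: 52+26-20=58
Step 5: prey: 0+0-0=0; pred: 58+0-23=35
Step 6: prey: 0+0-0=0; pred: 35+0-14=21
Step 7: prey: 0+0-0=0; pred: 21+0-8=13
Step 8: prey: 0+0-0=0; pred: 13+0-5=8
Step 9: prey: 0+0-0=0; pred: 8+0-3=5
Step 10: prey: 0+0-0=0; pred: 5+0-2=3
Step 11: prey: 0+0-0=0; pred: 3+0-1=2
Step 12: prey: 0+0-0=0; pred: 2+0-0=2
Max prey = 61 at step 1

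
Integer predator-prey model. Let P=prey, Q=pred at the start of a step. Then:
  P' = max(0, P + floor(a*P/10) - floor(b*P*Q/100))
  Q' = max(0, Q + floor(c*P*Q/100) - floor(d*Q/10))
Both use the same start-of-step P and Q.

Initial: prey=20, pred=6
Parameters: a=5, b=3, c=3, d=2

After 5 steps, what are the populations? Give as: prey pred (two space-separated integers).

Step 1: prey: 20+10-3=27; pred: 6+3-1=8
Step 2: prey: 27+13-6=34; pred: 8+6-1=13
Step 3: prey: 34+17-13=38; pred: 13+13-2=24
Step 4: prey: 38+19-27=30; pred: 24+27-4=47
Step 5: prey: 30+15-42=3; pred: 47+42-9=80

Answer: 3 80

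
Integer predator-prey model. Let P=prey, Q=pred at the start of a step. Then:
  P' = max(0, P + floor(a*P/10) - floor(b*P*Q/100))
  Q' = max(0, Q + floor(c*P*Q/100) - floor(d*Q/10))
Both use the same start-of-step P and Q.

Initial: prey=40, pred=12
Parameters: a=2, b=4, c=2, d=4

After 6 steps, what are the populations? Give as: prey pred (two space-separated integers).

Answer: 2 5

Derivation:
Step 1: prey: 40+8-19=29; pred: 12+9-4=17
Step 2: prey: 29+5-19=15; pred: 17+9-6=20
Step 3: prey: 15+3-12=6; pred: 20+6-8=18
Step 4: prey: 6+1-4=3; pred: 18+2-7=13
Step 5: prey: 3+0-1=2; pred: 13+0-5=8
Step 6: prey: 2+0-0=2; pred: 8+0-3=5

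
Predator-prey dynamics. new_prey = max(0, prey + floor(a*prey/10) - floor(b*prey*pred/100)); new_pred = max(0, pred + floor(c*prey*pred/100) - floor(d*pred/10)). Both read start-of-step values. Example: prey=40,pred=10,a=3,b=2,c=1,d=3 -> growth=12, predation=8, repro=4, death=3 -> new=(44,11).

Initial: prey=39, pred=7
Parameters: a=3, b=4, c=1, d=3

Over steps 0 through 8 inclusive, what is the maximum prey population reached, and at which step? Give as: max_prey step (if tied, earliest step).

Answer: 43 4

Derivation:
Step 1: prey: 39+11-10=40; pred: 7+2-2=7
Step 2: prey: 40+12-11=41; pred: 7+2-2=7
Step 3: prey: 41+12-11=42; pred: 7+2-2=7
Step 4: prey: 42+12-11=43; pred: 7+2-2=7
Step 5: prey: 43+12-12=43; pred: 7+3-2=8
Step 6: prey: 43+12-13=42; pred: 8+3-2=9
Step 7: prey: 42+12-15=39; pred: 9+3-2=10
Step 8: prey: 39+11-15=35; pred: 10+3-3=10
Max prey = 43 at step 4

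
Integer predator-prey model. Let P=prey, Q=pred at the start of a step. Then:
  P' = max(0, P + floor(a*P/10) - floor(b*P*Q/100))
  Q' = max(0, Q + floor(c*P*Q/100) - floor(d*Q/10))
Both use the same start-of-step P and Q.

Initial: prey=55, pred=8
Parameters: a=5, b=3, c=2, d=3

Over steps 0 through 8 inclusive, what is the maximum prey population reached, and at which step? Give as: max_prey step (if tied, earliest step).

Answer: 75 2

Derivation:
Step 1: prey: 55+27-13=69; pred: 8+8-2=14
Step 2: prey: 69+34-28=75; pred: 14+19-4=29
Step 3: prey: 75+37-65=47; pred: 29+43-8=64
Step 4: prey: 47+23-90=0; pred: 64+60-19=105
Step 5: prey: 0+0-0=0; pred: 105+0-31=74
Step 6: prey: 0+0-0=0; pred: 74+0-22=52
Step 7: prey: 0+0-0=0; pred: 52+0-15=37
Step 8: prey: 0+0-0=0; pred: 37+0-11=26
Max prey = 75 at step 2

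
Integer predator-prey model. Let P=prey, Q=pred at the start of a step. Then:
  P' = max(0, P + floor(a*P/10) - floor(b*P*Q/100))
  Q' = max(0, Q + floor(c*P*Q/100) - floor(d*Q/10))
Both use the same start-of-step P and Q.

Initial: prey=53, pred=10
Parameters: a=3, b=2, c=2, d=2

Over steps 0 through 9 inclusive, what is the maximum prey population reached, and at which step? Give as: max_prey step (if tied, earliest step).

Step 1: prey: 53+15-10=58; pred: 10+10-2=18
Step 2: prey: 58+17-20=55; pred: 18+20-3=35
Step 3: prey: 55+16-38=33; pred: 35+38-7=66
Step 4: prey: 33+9-43=0; pred: 66+43-13=96
Step 5: prey: 0+0-0=0; pred: 96+0-19=77
Step 6: prey: 0+0-0=0; pred: 77+0-15=62
Step 7: prey: 0+0-0=0; pred: 62+0-12=50
Step 8: prey: 0+0-0=0; pred: 50+0-10=40
Step 9: prey: 0+0-0=0; pred: 40+0-8=32
Max prey = 58 at step 1

Answer: 58 1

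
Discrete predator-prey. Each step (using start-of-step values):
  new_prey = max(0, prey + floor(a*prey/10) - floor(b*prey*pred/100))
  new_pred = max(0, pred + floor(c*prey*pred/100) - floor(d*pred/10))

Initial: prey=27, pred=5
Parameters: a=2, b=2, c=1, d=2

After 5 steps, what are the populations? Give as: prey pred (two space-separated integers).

Step 1: prey: 27+5-2=30; pred: 5+1-1=5
Step 2: prey: 30+6-3=33; pred: 5+1-1=5
Step 3: prey: 33+6-3=36; pred: 5+1-1=5
Step 4: prey: 36+7-3=40; pred: 5+1-1=5
Step 5: prey: 40+8-4=44; pred: 5+2-1=6

Answer: 44 6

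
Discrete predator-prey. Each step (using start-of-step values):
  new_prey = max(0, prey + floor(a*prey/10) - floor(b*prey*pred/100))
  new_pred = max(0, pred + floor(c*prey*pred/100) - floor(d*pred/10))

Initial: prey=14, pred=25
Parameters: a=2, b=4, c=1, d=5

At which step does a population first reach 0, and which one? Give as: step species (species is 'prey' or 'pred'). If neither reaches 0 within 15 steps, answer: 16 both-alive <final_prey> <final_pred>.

Step 1: prey: 14+2-14=2; pred: 25+3-12=16
Step 2: prey: 2+0-1=1; pred: 16+0-8=8
Step 3: prey: 1+0-0=1; pred: 8+0-4=4
Step 4: prey: 1+0-0=1; pred: 4+0-2=2
Step 5: prey: 1+0-0=1; pred: 2+0-1=1
Step 6: prey: 1+0-0=1; pred: 1+0-0=1
Steps 7-15: state stable at prey=1, pred=1 (no change)
No extinction within 15 steps

Answer: 16 both-alive 1 1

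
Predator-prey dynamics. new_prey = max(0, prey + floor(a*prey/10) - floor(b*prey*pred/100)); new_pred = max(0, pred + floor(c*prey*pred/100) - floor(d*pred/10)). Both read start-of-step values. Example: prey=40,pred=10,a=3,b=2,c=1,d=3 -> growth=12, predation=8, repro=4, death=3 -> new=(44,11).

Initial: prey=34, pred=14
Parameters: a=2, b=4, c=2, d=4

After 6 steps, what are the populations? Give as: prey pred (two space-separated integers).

Step 1: prey: 34+6-19=21; pred: 14+9-5=18
Step 2: prey: 21+4-15=10; pred: 18+7-7=18
Step 3: prey: 10+2-7=5; pred: 18+3-7=14
Step 4: prey: 5+1-2=4; pred: 14+1-5=10
Step 5: prey: 4+0-1=3; pred: 10+0-4=6
Step 6: prey: 3+0-0=3; pred: 6+0-2=4

Answer: 3 4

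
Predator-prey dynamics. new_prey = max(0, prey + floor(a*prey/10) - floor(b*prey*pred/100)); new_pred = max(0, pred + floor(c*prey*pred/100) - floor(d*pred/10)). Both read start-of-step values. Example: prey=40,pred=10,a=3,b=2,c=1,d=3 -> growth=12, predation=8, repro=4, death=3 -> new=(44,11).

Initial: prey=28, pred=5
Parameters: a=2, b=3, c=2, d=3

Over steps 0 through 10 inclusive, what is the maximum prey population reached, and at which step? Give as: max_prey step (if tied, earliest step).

Step 1: prey: 28+5-4=29; pred: 5+2-1=6
Step 2: prey: 29+5-5=29; pred: 6+3-1=8
Step 3: prey: 29+5-6=28; pred: 8+4-2=10
Step 4: prey: 28+5-8=25; pred: 10+5-3=12
Step 5: prey: 25+5-9=21; pred: 12+6-3=15
Step 6: prey: 21+4-9=16; pred: 15+6-4=17
Step 7: prey: 16+3-8=11; pred: 17+5-5=17
Step 8: prey: 11+2-5=8; pred: 17+3-5=15
Step 9: prey: 8+1-3=6; pred: 15+2-4=13
Step 10: prey: 6+1-2=5; pred: 13+1-3=11
Max prey = 29 at step 1

Answer: 29 1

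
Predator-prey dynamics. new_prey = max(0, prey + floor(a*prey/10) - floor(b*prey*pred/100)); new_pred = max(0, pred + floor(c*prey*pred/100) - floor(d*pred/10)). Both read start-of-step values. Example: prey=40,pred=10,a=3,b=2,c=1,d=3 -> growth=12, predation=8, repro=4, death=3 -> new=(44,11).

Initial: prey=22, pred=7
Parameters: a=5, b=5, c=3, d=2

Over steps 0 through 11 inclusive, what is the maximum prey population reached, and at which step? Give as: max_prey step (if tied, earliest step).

Step 1: prey: 22+11-7=26; pred: 7+4-1=10
Step 2: prey: 26+13-13=26; pred: 10+7-2=15
Step 3: prey: 26+13-19=20; pred: 15+11-3=23
Step 4: prey: 20+10-23=7; pred: 23+13-4=32
Step 5: prey: 7+3-11=0; pred: 32+6-6=32
Step 6: prey: 0+0-0=0; pred: 32+0-6=26
Step 7: prey: 0+0-0=0; pred: 26+0-5=21
Step 8: prey: 0+0-0=0; pred: 21+0-4=17
Step 9: prey: 0+0-0=0; pred: 17+0-3=14
Step 10: prey: 0+0-0=0; pred: 14+0-2=12
Step 11: prey: 0+0-0=0; pred: 12+0-2=10
Max prey = 26 at step 1

Answer: 26 1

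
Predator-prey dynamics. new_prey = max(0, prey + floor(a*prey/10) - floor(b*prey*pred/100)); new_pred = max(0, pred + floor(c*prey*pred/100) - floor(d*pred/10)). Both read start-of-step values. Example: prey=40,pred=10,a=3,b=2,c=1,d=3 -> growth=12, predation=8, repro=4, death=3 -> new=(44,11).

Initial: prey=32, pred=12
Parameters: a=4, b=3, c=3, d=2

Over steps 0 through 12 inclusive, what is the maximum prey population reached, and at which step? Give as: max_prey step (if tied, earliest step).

Answer: 33 1

Derivation:
Step 1: prey: 32+12-11=33; pred: 12+11-2=21
Step 2: prey: 33+13-20=26; pred: 21+20-4=37
Step 3: prey: 26+10-28=8; pred: 37+28-7=58
Step 4: prey: 8+3-13=0; pred: 58+13-11=60
Step 5: prey: 0+0-0=0; pred: 60+0-12=48
Step 6: prey: 0+0-0=0; pred: 48+0-9=39
Step 7: prey: 0+0-0=0; pred: 39+0-7=32
Step 8: prey: 0+0-0=0; pred: 32+0-6=26
Step 9: prey: 0+0-0=0; pred: 26+0-5=21
Step 10: prey: 0+0-0=0; pred: 21+0-4=17
Step 11: prey: 0+0-0=0; pred: 17+0-3=14
Step 12: prey: 0+0-0=0; pred: 14+0-2=12
Max prey = 33 at step 1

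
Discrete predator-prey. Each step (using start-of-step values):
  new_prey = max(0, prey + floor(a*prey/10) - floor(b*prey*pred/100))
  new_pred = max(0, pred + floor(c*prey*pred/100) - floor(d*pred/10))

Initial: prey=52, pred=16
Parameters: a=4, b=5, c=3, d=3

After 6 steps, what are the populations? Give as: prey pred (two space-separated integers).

Answer: 0 15

Derivation:
Step 1: prey: 52+20-41=31; pred: 16+24-4=36
Step 2: prey: 31+12-55=0; pred: 36+33-10=59
Step 3: prey: 0+0-0=0; pred: 59+0-17=42
Step 4: prey: 0+0-0=0; pred: 42+0-12=30
Step 5: prey: 0+0-0=0; pred: 30+0-9=21
Step 6: prey: 0+0-0=0; pred: 21+0-6=15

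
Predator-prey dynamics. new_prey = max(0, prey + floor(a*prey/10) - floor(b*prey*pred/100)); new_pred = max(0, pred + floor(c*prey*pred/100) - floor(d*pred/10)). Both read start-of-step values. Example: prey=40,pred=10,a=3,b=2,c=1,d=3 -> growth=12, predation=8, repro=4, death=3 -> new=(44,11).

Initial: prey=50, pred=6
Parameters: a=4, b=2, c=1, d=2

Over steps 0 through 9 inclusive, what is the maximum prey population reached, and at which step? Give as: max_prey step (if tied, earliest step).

Answer: 94 4

Derivation:
Step 1: prey: 50+20-6=64; pred: 6+3-1=8
Step 2: prey: 64+25-10=79; pred: 8+5-1=12
Step 3: prey: 79+31-18=92; pred: 12+9-2=19
Step 4: prey: 92+36-34=94; pred: 19+17-3=33
Step 5: prey: 94+37-62=69; pred: 33+31-6=58
Step 6: prey: 69+27-80=16; pred: 58+40-11=87
Step 7: prey: 16+6-27=0; pred: 87+13-17=83
Step 8: prey: 0+0-0=0; pred: 83+0-16=67
Step 9: prey: 0+0-0=0; pred: 67+0-13=54
Max prey = 94 at step 4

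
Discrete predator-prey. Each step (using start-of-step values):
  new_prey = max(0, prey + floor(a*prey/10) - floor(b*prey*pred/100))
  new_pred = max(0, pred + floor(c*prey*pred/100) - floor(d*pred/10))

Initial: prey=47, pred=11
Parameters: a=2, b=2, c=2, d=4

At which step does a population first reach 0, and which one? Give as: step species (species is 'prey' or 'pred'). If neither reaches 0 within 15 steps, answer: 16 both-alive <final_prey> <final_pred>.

Answer: 16 both-alive 2 2

Derivation:
Step 1: prey: 47+9-10=46; pred: 11+10-4=17
Step 2: prey: 46+9-15=40; pred: 17+15-6=26
Step 3: prey: 40+8-20=28; pred: 26+20-10=36
Step 4: prey: 28+5-20=13; pred: 36+20-14=42
Step 5: prey: 13+2-10=5; pred: 42+10-16=36
Step 6: prey: 5+1-3=3; pred: 36+3-14=25
Step 7: prey: 3+0-1=2; pred: 25+1-10=16
Step 8: prey: 2+0-0=2; pred: 16+0-6=10
Step 9: prey: 2+0-0=2; pred: 10+0-4=6
Step 10: prey: 2+0-0=2; pred: 6+0-2=4
Step 11: prey: 2+0-0=2; pred: 4+0-1=3
Step 12: prey: 2+0-0=2; pred: 3+0-1=2
Step 13: prey: 2+0-0=2; pred: 2+0-0=2
Steps 14-15: state stable at prey=2, pred=2 (no change)
No extinction within 15 steps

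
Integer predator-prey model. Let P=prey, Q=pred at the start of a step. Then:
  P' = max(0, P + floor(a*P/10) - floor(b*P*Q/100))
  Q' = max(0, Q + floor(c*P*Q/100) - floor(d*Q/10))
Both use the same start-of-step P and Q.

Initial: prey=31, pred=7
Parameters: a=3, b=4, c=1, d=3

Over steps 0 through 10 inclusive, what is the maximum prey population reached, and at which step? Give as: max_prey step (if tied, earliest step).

Answer: 33 2

Derivation:
Step 1: prey: 31+9-8=32; pred: 7+2-2=7
Step 2: prey: 32+9-8=33; pred: 7+2-2=7
Step 3: prey: 33+9-9=33; pred: 7+2-2=7
Step 4: prey: 33+9-9=33; pred: 7+2-2=7
Step 5: prey: 33+9-9=33; pred: 7+2-2=7
Step 6: prey: 33+9-9=33; pred: 7+2-2=7
Step 7: prey: 33+9-9=33; pred: 7+2-2=7
Step 8: prey: 33+9-9=33; pred: 7+2-2=7
Step 9: prey: 33+9-9=33; pred: 7+2-2=7
Step 10: prey: 33+9-9=33; pred: 7+2-2=7
Max prey = 33 at step 2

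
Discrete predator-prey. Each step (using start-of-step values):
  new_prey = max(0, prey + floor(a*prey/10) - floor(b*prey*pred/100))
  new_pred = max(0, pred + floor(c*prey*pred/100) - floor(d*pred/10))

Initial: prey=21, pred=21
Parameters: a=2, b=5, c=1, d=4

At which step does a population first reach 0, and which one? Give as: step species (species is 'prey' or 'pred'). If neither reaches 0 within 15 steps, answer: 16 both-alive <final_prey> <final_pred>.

Answer: 16 both-alive 1 2

Derivation:
Step 1: prey: 21+4-22=3; pred: 21+4-8=17
Step 2: prey: 3+0-2=1; pred: 17+0-6=11
Step 3: prey: 1+0-0=1; pred: 11+0-4=7
Step 4: prey: 1+0-0=1; pred: 7+0-2=5
Step 5: prey: 1+0-0=1; pred: 5+0-2=3
Step 6: prey: 1+0-0=1; pred: 3+0-1=2
Step 7: prey: 1+0-0=1; pred: 2+0-0=2
Steps 8-15: state stable at prey=1, pred=2 (no change)
No extinction within 15 steps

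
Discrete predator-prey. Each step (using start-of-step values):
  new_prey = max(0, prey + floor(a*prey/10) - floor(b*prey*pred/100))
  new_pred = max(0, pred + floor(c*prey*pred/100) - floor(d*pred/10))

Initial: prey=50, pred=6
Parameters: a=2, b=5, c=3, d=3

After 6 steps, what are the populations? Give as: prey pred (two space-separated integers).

Answer: 0 14

Derivation:
Step 1: prey: 50+10-15=45; pred: 6+9-1=14
Step 2: prey: 45+9-31=23; pred: 14+18-4=28
Step 3: prey: 23+4-32=0; pred: 28+19-8=39
Step 4: prey: 0+0-0=0; pred: 39+0-11=28
Step 5: prey: 0+0-0=0; pred: 28+0-8=20
Step 6: prey: 0+0-0=0; pred: 20+0-6=14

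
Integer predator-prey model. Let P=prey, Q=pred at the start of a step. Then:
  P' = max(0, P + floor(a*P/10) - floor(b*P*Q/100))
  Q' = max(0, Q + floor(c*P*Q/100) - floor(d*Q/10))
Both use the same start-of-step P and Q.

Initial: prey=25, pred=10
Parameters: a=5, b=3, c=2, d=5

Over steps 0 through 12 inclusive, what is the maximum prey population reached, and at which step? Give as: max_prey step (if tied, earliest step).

Answer: 48 4

Derivation:
Step 1: prey: 25+12-7=30; pred: 10+5-5=10
Step 2: prey: 30+15-9=36; pred: 10+6-5=11
Step 3: prey: 36+18-11=43; pred: 11+7-5=13
Step 4: prey: 43+21-16=48; pred: 13+11-6=18
Step 5: prey: 48+24-25=47; pred: 18+17-9=26
Step 6: prey: 47+23-36=34; pred: 26+24-13=37
Step 7: prey: 34+17-37=14; pred: 37+25-18=44
Step 8: prey: 14+7-18=3; pred: 44+12-22=34
Step 9: prey: 3+1-3=1; pred: 34+2-17=19
Step 10: prey: 1+0-0=1; pred: 19+0-9=10
Step 11: prey: 1+0-0=1; pred: 10+0-5=5
Step 12: prey: 1+0-0=1; pred: 5+0-2=3
Max prey = 48 at step 4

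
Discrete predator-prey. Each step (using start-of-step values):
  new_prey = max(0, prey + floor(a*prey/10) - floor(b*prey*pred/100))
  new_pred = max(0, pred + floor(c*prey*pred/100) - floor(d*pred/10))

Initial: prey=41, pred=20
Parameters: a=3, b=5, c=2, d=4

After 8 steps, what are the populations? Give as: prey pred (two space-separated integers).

Step 1: prey: 41+12-41=12; pred: 20+16-8=28
Step 2: prey: 12+3-16=0; pred: 28+6-11=23
Step 3: prey: 0+0-0=0; pred: 23+0-9=14
Step 4: prey: 0+0-0=0; pred: 14+0-5=9
Step 5: prey: 0+0-0=0; pred: 9+0-3=6
Step 6: prey: 0+0-0=0; pred: 6+0-2=4
Step 7: prey: 0+0-0=0; pred: 4+0-1=3
Step 8: prey: 0+0-0=0; pred: 3+0-1=2

Answer: 0 2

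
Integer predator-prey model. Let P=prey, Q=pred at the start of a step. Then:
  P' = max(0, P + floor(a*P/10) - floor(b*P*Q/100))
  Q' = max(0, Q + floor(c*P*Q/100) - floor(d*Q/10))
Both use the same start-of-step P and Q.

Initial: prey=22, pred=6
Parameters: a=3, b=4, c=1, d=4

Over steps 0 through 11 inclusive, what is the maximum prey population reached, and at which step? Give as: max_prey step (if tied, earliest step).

Answer: 72 11

Derivation:
Step 1: prey: 22+6-5=23; pred: 6+1-2=5
Step 2: prey: 23+6-4=25; pred: 5+1-2=4
Step 3: prey: 25+7-4=28; pred: 4+1-1=4
Step 4: prey: 28+8-4=32; pred: 4+1-1=4
Step 5: prey: 32+9-5=36; pred: 4+1-1=4
Step 6: prey: 36+10-5=41; pred: 4+1-1=4
Step 7: prey: 41+12-6=47; pred: 4+1-1=4
Step 8: prey: 47+14-7=54; pred: 4+1-1=4
Step 9: prey: 54+16-8=62; pred: 4+2-1=5
Step 10: prey: 62+18-12=68; pred: 5+3-2=6
Step 11: prey: 68+20-16=72; pred: 6+4-2=8
Max prey = 72 at step 11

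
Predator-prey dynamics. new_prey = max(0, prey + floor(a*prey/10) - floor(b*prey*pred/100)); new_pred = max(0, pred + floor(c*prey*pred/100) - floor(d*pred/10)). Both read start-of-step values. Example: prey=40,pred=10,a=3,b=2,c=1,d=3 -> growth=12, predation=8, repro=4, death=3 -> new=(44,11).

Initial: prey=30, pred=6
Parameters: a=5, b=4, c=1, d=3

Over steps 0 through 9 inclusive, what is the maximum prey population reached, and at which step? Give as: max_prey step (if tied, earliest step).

Answer: 77 5

Derivation:
Step 1: prey: 30+15-7=38; pred: 6+1-1=6
Step 2: prey: 38+19-9=48; pred: 6+2-1=7
Step 3: prey: 48+24-13=59; pred: 7+3-2=8
Step 4: prey: 59+29-18=70; pred: 8+4-2=10
Step 5: prey: 70+35-28=77; pred: 10+7-3=14
Step 6: prey: 77+38-43=72; pred: 14+10-4=20
Step 7: prey: 72+36-57=51; pred: 20+14-6=28
Step 8: prey: 51+25-57=19; pred: 28+14-8=34
Step 9: prey: 19+9-25=3; pred: 34+6-10=30
Max prey = 77 at step 5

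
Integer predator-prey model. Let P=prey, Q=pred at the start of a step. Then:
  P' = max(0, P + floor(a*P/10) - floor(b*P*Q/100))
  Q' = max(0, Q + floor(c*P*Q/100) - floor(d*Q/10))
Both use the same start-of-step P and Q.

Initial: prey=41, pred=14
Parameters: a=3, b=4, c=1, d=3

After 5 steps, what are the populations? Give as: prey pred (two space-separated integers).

Step 1: prey: 41+12-22=31; pred: 14+5-4=15
Step 2: prey: 31+9-18=22; pred: 15+4-4=15
Step 3: prey: 22+6-13=15; pred: 15+3-4=14
Step 4: prey: 15+4-8=11; pred: 14+2-4=12
Step 5: prey: 11+3-5=9; pred: 12+1-3=10

Answer: 9 10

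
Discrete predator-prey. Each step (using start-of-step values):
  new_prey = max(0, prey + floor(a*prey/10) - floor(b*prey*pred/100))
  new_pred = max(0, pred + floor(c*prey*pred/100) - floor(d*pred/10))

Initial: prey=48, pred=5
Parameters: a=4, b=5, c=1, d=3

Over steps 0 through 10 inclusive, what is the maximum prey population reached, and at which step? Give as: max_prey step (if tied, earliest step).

Answer: 61 2

Derivation:
Step 1: prey: 48+19-12=55; pred: 5+2-1=6
Step 2: prey: 55+22-16=61; pred: 6+3-1=8
Step 3: prey: 61+24-24=61; pred: 8+4-2=10
Step 4: prey: 61+24-30=55; pred: 10+6-3=13
Step 5: prey: 55+22-35=42; pred: 13+7-3=17
Step 6: prey: 42+16-35=23; pred: 17+7-5=19
Step 7: prey: 23+9-21=11; pred: 19+4-5=18
Step 8: prey: 11+4-9=6; pred: 18+1-5=14
Step 9: prey: 6+2-4=4; pred: 14+0-4=10
Step 10: prey: 4+1-2=3; pred: 10+0-3=7
Max prey = 61 at step 2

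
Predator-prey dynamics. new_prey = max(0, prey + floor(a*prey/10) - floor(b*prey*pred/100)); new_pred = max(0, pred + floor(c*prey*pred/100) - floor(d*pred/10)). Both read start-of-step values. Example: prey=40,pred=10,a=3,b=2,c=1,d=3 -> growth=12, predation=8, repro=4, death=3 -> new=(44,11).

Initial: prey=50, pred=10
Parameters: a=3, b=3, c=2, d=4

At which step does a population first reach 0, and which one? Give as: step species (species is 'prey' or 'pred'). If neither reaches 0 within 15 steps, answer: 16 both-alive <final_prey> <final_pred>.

Step 1: prey: 50+15-15=50; pred: 10+10-4=16
Step 2: prey: 50+15-24=41; pred: 16+16-6=26
Step 3: prey: 41+12-31=22; pred: 26+21-10=37
Step 4: prey: 22+6-24=4; pred: 37+16-14=39
Step 5: prey: 4+1-4=1; pred: 39+3-15=27
Step 6: prey: 1+0-0=1; pred: 27+0-10=17
Step 7: prey: 1+0-0=1; pred: 17+0-6=11
Step 8: prey: 1+0-0=1; pred: 11+0-4=7
Step 9: prey: 1+0-0=1; pred: 7+0-2=5
Step 10: prey: 1+0-0=1; pred: 5+0-2=3
Step 11: prey: 1+0-0=1; pred: 3+0-1=2
Step 12: prey: 1+0-0=1; pred: 2+0-0=2
Steps 13-15: state stable at prey=1, pred=2 (no change)
No extinction within 15 steps

Answer: 16 both-alive 1 2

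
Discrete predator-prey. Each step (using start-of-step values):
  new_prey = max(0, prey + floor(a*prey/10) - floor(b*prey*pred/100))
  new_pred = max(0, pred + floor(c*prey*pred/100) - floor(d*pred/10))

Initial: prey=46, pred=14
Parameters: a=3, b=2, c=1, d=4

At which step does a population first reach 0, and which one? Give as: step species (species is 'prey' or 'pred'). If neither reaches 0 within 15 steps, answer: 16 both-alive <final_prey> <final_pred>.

Answer: 16 both-alive 42 9

Derivation:
Step 1: prey: 46+13-12=47; pred: 14+6-5=15
Step 2: prey: 47+14-14=47; pred: 15+7-6=16
Step 3: prey: 47+14-15=46; pred: 16+7-6=17
Step 4: prey: 46+13-15=44; pred: 17+7-6=18
Step 5: prey: 44+13-15=42; pred: 18+7-7=18
Step 6: prey: 42+12-15=39; pred: 18+7-7=18
Step 7: prey: 39+11-14=36; pred: 18+7-7=18
Step 8: prey: 36+10-12=34; pred: 18+6-7=17
Step 9: prey: 34+10-11=33; pred: 17+5-6=16
Step 10: prey: 33+9-10=32; pred: 16+5-6=15
Step 11: prey: 32+9-9=32; pred: 15+4-6=13
Step 12: prey: 32+9-8=33; pred: 13+4-5=12
Step 13: prey: 33+9-7=35; pred: 12+3-4=11
Step 14: prey: 35+10-7=38; pred: 11+3-4=10
Step 15: prey: 38+11-7=42; pred: 10+3-4=9
No extinction within 15 steps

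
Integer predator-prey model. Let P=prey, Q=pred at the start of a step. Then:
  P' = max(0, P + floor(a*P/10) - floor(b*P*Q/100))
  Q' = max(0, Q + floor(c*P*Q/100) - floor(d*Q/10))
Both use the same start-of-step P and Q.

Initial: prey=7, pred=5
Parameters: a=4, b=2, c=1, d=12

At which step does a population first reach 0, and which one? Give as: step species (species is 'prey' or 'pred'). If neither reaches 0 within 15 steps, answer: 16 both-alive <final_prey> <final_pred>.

Answer: 1 pred

Derivation:
Step 1: prey: 7+2-0=9; pred: 5+0-6=0
First extinction: pred at step 1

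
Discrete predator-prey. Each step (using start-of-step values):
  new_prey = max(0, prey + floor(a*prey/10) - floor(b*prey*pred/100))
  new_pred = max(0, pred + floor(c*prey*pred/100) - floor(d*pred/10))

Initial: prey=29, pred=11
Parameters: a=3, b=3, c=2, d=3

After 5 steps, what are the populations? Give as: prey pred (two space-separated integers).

Answer: 9 22

Derivation:
Step 1: prey: 29+8-9=28; pred: 11+6-3=14
Step 2: prey: 28+8-11=25; pred: 14+7-4=17
Step 3: prey: 25+7-12=20; pred: 17+8-5=20
Step 4: prey: 20+6-12=14; pred: 20+8-6=22
Step 5: prey: 14+4-9=9; pred: 22+6-6=22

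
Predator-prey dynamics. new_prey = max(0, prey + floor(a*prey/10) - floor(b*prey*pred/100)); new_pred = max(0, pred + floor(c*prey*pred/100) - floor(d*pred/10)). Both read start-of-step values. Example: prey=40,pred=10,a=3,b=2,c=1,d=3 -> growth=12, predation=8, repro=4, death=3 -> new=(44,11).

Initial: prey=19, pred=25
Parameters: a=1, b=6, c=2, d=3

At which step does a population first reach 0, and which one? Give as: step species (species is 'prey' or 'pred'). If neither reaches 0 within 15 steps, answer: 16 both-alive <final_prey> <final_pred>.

Step 1: prey: 19+1-28=0; pred: 25+9-7=27
First extinction: prey at step 1

Answer: 1 prey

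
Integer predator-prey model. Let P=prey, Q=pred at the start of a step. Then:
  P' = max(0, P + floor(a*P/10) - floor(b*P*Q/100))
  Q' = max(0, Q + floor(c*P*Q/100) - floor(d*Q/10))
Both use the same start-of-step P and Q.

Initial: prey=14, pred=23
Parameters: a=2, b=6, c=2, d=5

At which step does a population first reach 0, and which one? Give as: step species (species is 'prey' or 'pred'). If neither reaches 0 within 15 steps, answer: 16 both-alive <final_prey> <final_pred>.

Answer: 1 prey

Derivation:
Step 1: prey: 14+2-19=0; pred: 23+6-11=18
First extinction: prey at step 1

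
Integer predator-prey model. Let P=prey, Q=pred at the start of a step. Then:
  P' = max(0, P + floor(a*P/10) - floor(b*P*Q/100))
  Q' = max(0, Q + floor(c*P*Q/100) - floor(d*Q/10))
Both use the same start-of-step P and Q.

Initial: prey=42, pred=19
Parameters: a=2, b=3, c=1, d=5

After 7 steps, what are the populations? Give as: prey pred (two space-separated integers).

Step 1: prey: 42+8-23=27; pred: 19+7-9=17
Step 2: prey: 27+5-13=19; pred: 17+4-8=13
Step 3: prey: 19+3-7=15; pred: 13+2-6=9
Step 4: prey: 15+3-4=14; pred: 9+1-4=6
Step 5: prey: 14+2-2=14; pred: 6+0-3=3
Step 6: prey: 14+2-1=15; pred: 3+0-1=2
Step 7: prey: 15+3-0=18; pred: 2+0-1=1

Answer: 18 1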